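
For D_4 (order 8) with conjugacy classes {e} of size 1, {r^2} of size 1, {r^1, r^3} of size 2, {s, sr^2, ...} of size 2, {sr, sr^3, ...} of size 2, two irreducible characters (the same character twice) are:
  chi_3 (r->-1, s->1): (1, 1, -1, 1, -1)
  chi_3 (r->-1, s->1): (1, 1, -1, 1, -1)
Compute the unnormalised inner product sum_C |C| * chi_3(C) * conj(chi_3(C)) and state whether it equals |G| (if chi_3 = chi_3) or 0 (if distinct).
Sum = 8 = |G| = 8; so <chi_3, chi_3> = 1 (norm-1 confirms irreducibility).

Derivation: Compute term by term over conjugacy classes (|C| * chi_3(C) * conj(chi_3(C))):
  1*(1)*conj(1) + 1*(1)*conj(1) + 2*(-1)*conj(-1) + 2*(1)*conj(1) + 2*(-1)*conj(-1)
  = (1) + (1) + (2) + (2) + (2)
  = 8.
Dividing by |G| = 8 gives 8/8 = 1, matching the row-orthogonality relation <chi_3, chi_3> = [chi_3 = chi_3].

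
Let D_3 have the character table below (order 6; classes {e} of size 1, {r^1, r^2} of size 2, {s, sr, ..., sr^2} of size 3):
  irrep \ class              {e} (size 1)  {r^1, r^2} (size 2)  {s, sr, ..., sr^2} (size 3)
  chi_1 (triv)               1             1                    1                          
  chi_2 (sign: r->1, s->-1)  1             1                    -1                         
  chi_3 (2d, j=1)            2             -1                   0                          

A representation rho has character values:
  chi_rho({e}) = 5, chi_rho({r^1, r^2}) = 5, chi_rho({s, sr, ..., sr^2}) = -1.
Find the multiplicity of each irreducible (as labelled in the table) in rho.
Multiplicities: chi_1: 2, chi_2: 3, chi_3: 0.

Solution. Use <chi_rho, chi> = (1/|G|) sum_C |C| * chi_rho(C) * conj(chi(C)) with |G| = 6 for each irreducible chi in the table:
  <chi_rho, chi_1> = (1/6)[1*(5)*conj(1) + 2*(5)*conj(1) + 3*(-1)*conj(1)]
      = (1/6)[(5) + (10) + (-3)] = 12/6 = 2
  <chi_rho, chi_2> = (1/6)[1*(5)*conj(1) + 2*(5)*conj(1) + 3*(-1)*conj(-1)]
      = (1/6)[(5) + (10) + (3)] = 18/6 = 3
  <chi_rho, chi_3> = (1/6)[1*(5)*conj(2) + 2*(5)*conj(-1) + 3*(-1)*conj(0)]
      = (1/6)[(10) + (-10) + (0)] = 0/6 = 0
Dimension check: dim(rho) = sum (mult * dim) = 2*1 + 3*1 + 0*2 = 5 = chi_rho(e) = 5.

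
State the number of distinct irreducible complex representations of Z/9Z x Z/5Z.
45

Argument: The number of irreducible complex representations of a finite group equals its number of conjugacy classes. Z/9Z x Z/5Z is abelian of order 45, so every element is its own conjugacy class: 45 classes, so Z/9Z x Z/5Z (order 45) has exactly 45 irreducible complex representations.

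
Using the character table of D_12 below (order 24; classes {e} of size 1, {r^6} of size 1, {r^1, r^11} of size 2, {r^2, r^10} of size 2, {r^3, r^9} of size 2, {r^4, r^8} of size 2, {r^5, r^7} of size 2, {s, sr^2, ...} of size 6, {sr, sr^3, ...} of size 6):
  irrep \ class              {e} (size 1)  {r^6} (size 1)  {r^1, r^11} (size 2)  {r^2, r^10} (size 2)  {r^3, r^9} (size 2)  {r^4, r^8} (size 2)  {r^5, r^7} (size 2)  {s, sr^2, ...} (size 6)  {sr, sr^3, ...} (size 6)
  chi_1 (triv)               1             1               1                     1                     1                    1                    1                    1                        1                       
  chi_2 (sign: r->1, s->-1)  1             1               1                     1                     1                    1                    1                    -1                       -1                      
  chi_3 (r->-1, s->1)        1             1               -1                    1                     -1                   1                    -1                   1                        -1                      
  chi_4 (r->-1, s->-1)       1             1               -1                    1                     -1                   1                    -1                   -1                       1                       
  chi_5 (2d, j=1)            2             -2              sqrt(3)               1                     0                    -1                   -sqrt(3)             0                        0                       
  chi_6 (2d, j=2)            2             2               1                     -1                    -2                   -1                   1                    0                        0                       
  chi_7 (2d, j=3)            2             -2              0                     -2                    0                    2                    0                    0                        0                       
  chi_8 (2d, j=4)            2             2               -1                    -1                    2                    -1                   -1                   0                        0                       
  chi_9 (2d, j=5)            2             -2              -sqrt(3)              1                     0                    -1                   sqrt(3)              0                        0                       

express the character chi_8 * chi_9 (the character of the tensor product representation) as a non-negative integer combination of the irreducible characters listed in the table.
chi_8 tensor chi_9 = chi_5 + chi_7 (all other irreducibles have multiplicity 0).

Why: The character of a tensor product is the pointwise product (chi_8 * chi_9)(C) = chi_8(C) * chi_9(C):
  {e}: (2)*(2), {r^6}: (2)*(-2), {r^1, r^11}: (-1)*(-sqrt(3)), {r^2, r^10}: (-1)*(1), {r^3, r^9}: (2)*(0), {r^4, r^8}: (-1)*(-1), {r^5, r^7}: (-1)*(sqrt(3)), {s, sr^2, ...}: (0)*(0), {sr, sr^3, ...}: (0)*(0)
so (chi_8 * chi_9) takes values
  {e} -> 4, {r^6} -> -4, {r^1, r^11} -> sqrt(3), {r^2, r^10} -> -1, {r^3, r^9} -> 0, {r^4, r^8} -> 1, {r^5, r^7} -> -sqrt(3), {s, sr^2, ...} -> 0, {sr, sr^3, ...} -> 0.
Now take the inner product of this character with each irreducible chi from the table, <chi_8*chi_9, chi> = (1/24) sum_C |C| (chi_8*chi_9)(C) conj(chi(C)):
  <chi_8*chi_9, chi_1> = (1/24)[1*(4)*conj(1) + 1*(-4)*conj(1) + 2*(sqrt(3))*conj(1) + 2*(-1)*conj(1) + 2*(0)*conj(1) + 2*(1)*conj(1) + 2*(-sqrt(3))*conj(1) + 6*(0)*conj(1) + 6*(0)*conj(1)]
      = (1/24)[(4) + (-4) + (2*sqrt(3)) + (-2) + (0) + (2) + (-2*sqrt(3)) + (0) + (0)] = 0/24 = 0
  <chi_8*chi_9, chi_2> = (1/24)[1*(4)*conj(1) + 1*(-4)*conj(1) + 2*(sqrt(3))*conj(1) + 2*(-1)*conj(1) + 2*(0)*conj(1) + 2*(1)*conj(1) + 2*(-sqrt(3))*conj(1) + 6*(0)*conj(-1) + 6*(0)*conj(-1)]
      = (1/24)[(4) + (-4) + (2*sqrt(3)) + (-2) + (0) + (2) + (-2*sqrt(3)) + (0) + (0)] = 0/24 = 0
  <chi_8*chi_9, chi_3> = (1/24)[1*(4)*conj(1) + 1*(-4)*conj(1) + 2*(sqrt(3))*conj(-1) + 2*(-1)*conj(1) + 2*(0)*conj(-1) + 2*(1)*conj(1) + 2*(-sqrt(3))*conj(-1) + 6*(0)*conj(1) + 6*(0)*conj(-1)]
      = (1/24)[(4) + (-4) + (-2*sqrt(3)) + (-2) + (0) + (2) + (2*sqrt(3)) + (0) + (0)] = 0/24 = 0
  <chi_8*chi_9, chi_4> = (1/24)[1*(4)*conj(1) + 1*(-4)*conj(1) + 2*(sqrt(3))*conj(-1) + 2*(-1)*conj(1) + 2*(0)*conj(-1) + 2*(1)*conj(1) + 2*(-sqrt(3))*conj(-1) + 6*(0)*conj(-1) + 6*(0)*conj(1)]
      = (1/24)[(4) + (-4) + (-2*sqrt(3)) + (-2) + (0) + (2) + (2*sqrt(3)) + (0) + (0)] = 0/24 = 0
  <chi_8*chi_9, chi_5> = (1/24)[1*(4)*conj(2) + 1*(-4)*conj(-2) + 2*(sqrt(3))*conj(sqrt(3)) + 2*(-1)*conj(1) + 2*(0)*conj(0) + 2*(1)*conj(-1) + 2*(-sqrt(3))*conj(-sqrt(3)) + 6*(0)*conj(0) + 6*(0)*conj(0)]
      = (1/24)[(8) + (8) + (6) + (-2) + (0) + (-2) + (6) + (0) + (0)] = 24/24 = 1
  <chi_8*chi_9, chi_6> = (1/24)[1*(4)*conj(2) + 1*(-4)*conj(2) + 2*(sqrt(3))*conj(1) + 2*(-1)*conj(-1) + 2*(0)*conj(-2) + 2*(1)*conj(-1) + 2*(-sqrt(3))*conj(1) + 6*(0)*conj(0) + 6*(0)*conj(0)]
      = (1/24)[(8) + (-8) + (2*sqrt(3)) + (2) + (0) + (-2) + (-2*sqrt(3)) + (0) + (0)] = 0/24 = 0
  <chi_8*chi_9, chi_7> = (1/24)[1*(4)*conj(2) + 1*(-4)*conj(-2) + 2*(sqrt(3))*conj(0) + 2*(-1)*conj(-2) + 2*(0)*conj(0) + 2*(1)*conj(2) + 2*(-sqrt(3))*conj(0) + 6*(0)*conj(0) + 6*(0)*conj(0)]
      = (1/24)[(8) + (8) + (0) + (4) + (0) + (4) + (0) + (0) + (0)] = 24/24 = 1
  <chi_8*chi_9, chi_8> = (1/24)[1*(4)*conj(2) + 1*(-4)*conj(2) + 2*(sqrt(3))*conj(-1) + 2*(-1)*conj(-1) + 2*(0)*conj(2) + 2*(1)*conj(-1) + 2*(-sqrt(3))*conj(-1) + 6*(0)*conj(0) + 6*(0)*conj(0)]
      = (1/24)[(8) + (-8) + (-2*sqrt(3)) + (2) + (0) + (-2) + (2*sqrt(3)) + (0) + (0)] = 0/24 = 0
  <chi_8*chi_9, chi_9> = (1/24)[1*(4)*conj(2) + 1*(-4)*conj(-2) + 2*(sqrt(3))*conj(-sqrt(3)) + 2*(-1)*conj(1) + 2*(0)*conj(0) + 2*(1)*conj(-1) + 2*(-sqrt(3))*conj(sqrt(3)) + 6*(0)*conj(0) + 6*(0)*conj(0)]
      = (1/24)[(8) + (8) + (-6) + (-2) + (0) + (-2) + (-6) + (0) + (0)] = 0/24 = 0
Hence the multiplicities are chi_5: 1, chi_7: 1. Dimension check: dim(chi_8)*dim(chi_9) = 2*2 = 4 and sum (mult * dim) = 1*2 + 1*2 = 4.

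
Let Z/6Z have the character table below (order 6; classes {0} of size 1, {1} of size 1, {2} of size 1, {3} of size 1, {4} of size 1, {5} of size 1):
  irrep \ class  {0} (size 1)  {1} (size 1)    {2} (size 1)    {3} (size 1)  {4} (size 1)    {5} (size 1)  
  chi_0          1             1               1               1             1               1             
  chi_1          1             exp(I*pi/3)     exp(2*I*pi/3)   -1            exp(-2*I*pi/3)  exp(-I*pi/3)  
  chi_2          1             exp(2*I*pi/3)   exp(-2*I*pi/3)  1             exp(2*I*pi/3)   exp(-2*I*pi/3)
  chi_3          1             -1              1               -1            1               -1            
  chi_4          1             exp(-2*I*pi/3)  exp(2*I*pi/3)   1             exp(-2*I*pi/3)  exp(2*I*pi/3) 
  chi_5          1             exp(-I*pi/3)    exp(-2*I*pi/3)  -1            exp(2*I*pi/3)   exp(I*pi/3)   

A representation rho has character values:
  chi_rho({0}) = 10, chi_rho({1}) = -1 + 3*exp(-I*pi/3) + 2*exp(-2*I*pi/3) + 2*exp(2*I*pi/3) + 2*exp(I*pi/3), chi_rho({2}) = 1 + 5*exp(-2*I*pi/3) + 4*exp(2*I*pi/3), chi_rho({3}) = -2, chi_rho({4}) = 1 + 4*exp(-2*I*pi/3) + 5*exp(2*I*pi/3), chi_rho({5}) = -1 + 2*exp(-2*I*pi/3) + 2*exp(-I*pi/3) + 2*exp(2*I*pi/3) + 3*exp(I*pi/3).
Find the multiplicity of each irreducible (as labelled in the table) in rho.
Multiplicities: chi_0: 0, chi_1: 2, chi_2: 2, chi_3: 1, chi_4: 2, chi_5: 3.

Reasoning: Use <chi_rho, chi> = (1/|G|) sum_C |C| * chi_rho(C) * conj(chi(C)) with |G| = 6 for each irreducible chi in the table:
  <chi_rho, chi_0> = (1/6)[1*(10)*conj(1) + 1*(-1 + 3*exp(-I*pi/3) + 2*exp(-2*I*pi/3) + 2*exp(2*I*pi/3) + 2*exp(I*pi/3))*conj(1) + 1*(1 + 5*exp(-2*I*pi/3) + 4*exp(2*I*pi/3))*conj(1) + 1*(-2)*conj(1) + 1*(1 + 4*exp(-2*I*pi/3) + 5*exp(2*I*pi/3))*conj(1) + 1*(-1 + 2*exp(-2*I*pi/3) + 2*exp(-I*pi/3) + 2*exp(2*I*pi/3) + 3*exp(I*pi/3))*conj(1)]
      = (1/6)[(10) + (-1 + 3*exp(-I*pi/3) + 2*exp(-2*I*pi/3) + 2*exp(2*I*pi/3) + 2*exp(I*pi/3)) + (1 + 5*exp(-2*I*pi/3) + 4*exp(2*I*pi/3)) + (-2) + (1 + 4*exp(-2*I*pi/3) + 5*exp(2*I*pi/3)) + (-1 + 2*exp(-2*I*pi/3) + 2*exp(-I*pi/3) + 2*exp(2*I*pi/3) + 3*exp(I*pi/3))] = 0/6 = 0
  <chi_rho, chi_1> = (1/6)[1*(10)*conj(1) + 1*(-1 + 3*exp(-I*pi/3) + 2*exp(-2*I*pi/3) + 2*exp(2*I*pi/3) + 2*exp(I*pi/3))*conj(exp(I*pi/3)) + 1*(1 + 5*exp(-2*I*pi/3) + 4*exp(2*I*pi/3))*conj(exp(2*I*pi/3)) + 1*(-2)*conj(-1) + 1*(1 + 4*exp(-2*I*pi/3) + 5*exp(2*I*pi/3))*conj(exp(-2*I*pi/3)) + 1*(-1 + 2*exp(-2*I*pi/3) + 2*exp(-I*pi/3) + 2*exp(2*I*pi/3) + 3*exp(I*pi/3))*conj(exp(-I*pi/3))]
      = (1/6)[(10) + (-1) + (4 + exp(-2*I*pi/3) + 5*exp(2*I*pi/3)) + (2) + (4 + 5*exp(-2*I*pi/3) + exp(2*I*pi/3)) + (-1)] = 12/6 = 2
  <chi_rho, chi_2> = (1/6)[1*(10)*conj(1) + 1*(-1 + 3*exp(-I*pi/3) + 2*exp(-2*I*pi/3) + 2*exp(2*I*pi/3) + 2*exp(I*pi/3))*conj(exp(2*I*pi/3)) + 1*(1 + 5*exp(-2*I*pi/3) + 4*exp(2*I*pi/3))*conj(exp(-2*I*pi/3)) + 1*(-2)*conj(1) + 1*(1 + 4*exp(-2*I*pi/3) + 5*exp(2*I*pi/3))*conj(exp(2*I*pi/3)) + 1*(-1 + 2*exp(-2*I*pi/3) + 2*exp(-I*pi/3) + 2*exp(2*I*pi/3) + 3*exp(I*pi/3))*conj(exp(-2*I*pi/3))]
      = (1/6)[(10) + (-1 + 2*exp(-I*pi/3) - exp(-2*I*pi/3) + 2*exp(2*I*pi/3)) + (5 + 4*exp(-2*I*pi/3) + exp(2*I*pi/3)) + (-2) + (5 + exp(-2*I*pi/3) + 4*exp(2*I*pi/3)) + (-1 + 2*exp(-2*I*pi/3) - exp(2*I*pi/3) + 2*exp(I*pi/3))] = 12/6 = 2
  <chi_rho, chi_3> = (1/6)[1*(10)*conj(1) + 1*(-1 + 3*exp(-I*pi/3) + 2*exp(-2*I*pi/3) + 2*exp(2*I*pi/3) + 2*exp(I*pi/3))*conj(-1) + 1*(1 + 5*exp(-2*I*pi/3) + 4*exp(2*I*pi/3))*conj(1) + 1*(-2)*conj(-1) + 1*(1 + 4*exp(-2*I*pi/3) + 5*exp(2*I*pi/3))*conj(1) + 1*(-1 + 2*exp(-2*I*pi/3) + 2*exp(-I*pi/3) + 2*exp(2*I*pi/3) + 3*exp(I*pi/3))*conj(-1)]
      = (1/6)[(10) + (1 - 2*exp(I*pi/3) - 2*exp(2*I*pi/3) - 2*exp(-2*I*pi/3) - 3*exp(-I*pi/3)) + (1 + 5*exp(-2*I*pi/3) + 4*exp(2*I*pi/3)) + (2) + (1 + 4*exp(-2*I*pi/3) + 5*exp(2*I*pi/3)) + (1 - 3*exp(I*pi/3) - 2*exp(2*I*pi/3) - 2*exp(-I*pi/3) - 2*exp(-2*I*pi/3))] = 6/6 = 1
  <chi_rho, chi_4> = (1/6)[1*(10)*conj(1) + 1*(-1 + 3*exp(-I*pi/3) + 2*exp(-2*I*pi/3) + 2*exp(2*I*pi/3) + 2*exp(I*pi/3))*conj(exp(-2*I*pi/3)) + 1*(1 + 5*exp(-2*I*pi/3) + 4*exp(2*I*pi/3))*conj(exp(2*I*pi/3)) + 1*(-2)*conj(1) + 1*(1 + 4*exp(-2*I*pi/3) + 5*exp(2*I*pi/3))*conj(exp(-2*I*pi/3)) + 1*(-1 + 2*exp(-2*I*pi/3) + 2*exp(-I*pi/3) + 2*exp(2*I*pi/3) + 3*exp(I*pi/3))*conj(exp(2*I*pi/3))]
      = (1/6)[(10) + (1) + (4 + exp(-2*I*pi/3) + 5*exp(2*I*pi/3)) + (-2) + (4 + 5*exp(-2*I*pi/3) + exp(2*I*pi/3)) + (1)] = 12/6 = 2
  <chi_rho, chi_5> = (1/6)[1*(10)*conj(1) + 1*(-1 + 3*exp(-I*pi/3) + 2*exp(-2*I*pi/3) + 2*exp(2*I*pi/3) + 2*exp(I*pi/3))*conj(exp(-I*pi/3)) + 1*(1 + 5*exp(-2*I*pi/3) + 4*exp(2*I*pi/3))*conj(exp(-2*I*pi/3)) + 1*(-2)*conj(-1) + 1*(1 + 4*exp(-2*I*pi/3) + 5*exp(2*I*pi/3))*conj(exp(2*I*pi/3)) + 1*(-1 + 2*exp(-2*I*pi/3) + 2*exp(-I*pi/3) + 2*exp(2*I*pi/3) + 3*exp(I*pi/3))*conj(exp(I*pi/3))]
      = (1/6)[(10) + (1 + 2*exp(-I*pi/3) - exp(I*pi/3) + 2*exp(2*I*pi/3)) + (5 + 4*exp(-2*I*pi/3) + exp(2*I*pi/3)) + (2) + (5 + exp(-2*I*pi/3) + 4*exp(2*I*pi/3)) + (1 + 2*exp(-2*I*pi/3) - exp(-I*pi/3) + 2*exp(I*pi/3))] = 18/6 = 3
(Exp terms are combined using exp(i*s)*conj(exp(i*t)) = exp(i*(s-t)), and sums of them are collapsed using the identity that for every m > 1 the m distinct m-th roots of unity sum to 0, e.g. 1 + exp(2*I*pi/3) + exp(-2*I*pi/3) = 0.)
Dimension check: dim(rho) = sum (mult * dim) = 0*1 + 2*1 + 2*1 + 1*1 + 2*1 + 3*1 = 10 = chi_rho(e) = 10.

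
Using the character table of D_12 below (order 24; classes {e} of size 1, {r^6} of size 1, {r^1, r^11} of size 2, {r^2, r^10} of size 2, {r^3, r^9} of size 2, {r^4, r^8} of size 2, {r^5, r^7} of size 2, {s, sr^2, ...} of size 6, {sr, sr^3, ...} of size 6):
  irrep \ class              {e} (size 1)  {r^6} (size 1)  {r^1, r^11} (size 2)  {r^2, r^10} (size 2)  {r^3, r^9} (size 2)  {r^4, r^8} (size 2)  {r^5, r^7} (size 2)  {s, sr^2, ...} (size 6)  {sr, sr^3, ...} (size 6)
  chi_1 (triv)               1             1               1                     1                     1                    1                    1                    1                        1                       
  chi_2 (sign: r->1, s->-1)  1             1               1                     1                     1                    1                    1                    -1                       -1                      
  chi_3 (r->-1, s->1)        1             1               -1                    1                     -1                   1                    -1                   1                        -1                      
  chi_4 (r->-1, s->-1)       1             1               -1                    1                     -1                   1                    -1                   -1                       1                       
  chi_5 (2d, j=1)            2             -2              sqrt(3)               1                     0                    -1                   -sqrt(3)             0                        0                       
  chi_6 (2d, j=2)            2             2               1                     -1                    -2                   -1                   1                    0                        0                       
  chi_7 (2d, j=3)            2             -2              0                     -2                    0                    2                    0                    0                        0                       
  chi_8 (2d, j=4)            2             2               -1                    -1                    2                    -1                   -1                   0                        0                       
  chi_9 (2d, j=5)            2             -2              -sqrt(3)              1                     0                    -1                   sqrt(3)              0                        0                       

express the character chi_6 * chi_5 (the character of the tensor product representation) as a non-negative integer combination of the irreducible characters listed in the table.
chi_6 tensor chi_5 = chi_5 + chi_7 (all other irreducibles have multiplicity 0).

Reasoning: The character of a tensor product is the pointwise product (chi_6 * chi_5)(C) = chi_6(C) * chi_5(C):
  {e}: (2)*(2), {r^6}: (2)*(-2), {r^1, r^11}: (1)*(sqrt(3)), {r^2, r^10}: (-1)*(1), {r^3, r^9}: (-2)*(0), {r^4, r^8}: (-1)*(-1), {r^5, r^7}: (1)*(-sqrt(3)), {s, sr^2, ...}: (0)*(0), {sr, sr^3, ...}: (0)*(0)
so (chi_6 * chi_5) takes values
  {e} -> 4, {r^6} -> -4, {r^1, r^11} -> sqrt(3), {r^2, r^10} -> -1, {r^3, r^9} -> 0, {r^4, r^8} -> 1, {r^5, r^7} -> -sqrt(3), {s, sr^2, ...} -> 0, {sr, sr^3, ...} -> 0.
Now take the inner product of this character with each irreducible chi from the table, <chi_6*chi_5, chi> = (1/24) sum_C |C| (chi_6*chi_5)(C) conj(chi(C)):
  <chi_6*chi_5, chi_1> = (1/24)[1*(4)*conj(1) + 1*(-4)*conj(1) + 2*(sqrt(3))*conj(1) + 2*(-1)*conj(1) + 2*(0)*conj(1) + 2*(1)*conj(1) + 2*(-sqrt(3))*conj(1) + 6*(0)*conj(1) + 6*(0)*conj(1)]
      = (1/24)[(4) + (-4) + (2*sqrt(3)) + (-2) + (0) + (2) + (-2*sqrt(3)) + (0) + (0)] = 0/24 = 0
  <chi_6*chi_5, chi_2> = (1/24)[1*(4)*conj(1) + 1*(-4)*conj(1) + 2*(sqrt(3))*conj(1) + 2*(-1)*conj(1) + 2*(0)*conj(1) + 2*(1)*conj(1) + 2*(-sqrt(3))*conj(1) + 6*(0)*conj(-1) + 6*(0)*conj(-1)]
      = (1/24)[(4) + (-4) + (2*sqrt(3)) + (-2) + (0) + (2) + (-2*sqrt(3)) + (0) + (0)] = 0/24 = 0
  <chi_6*chi_5, chi_3> = (1/24)[1*(4)*conj(1) + 1*(-4)*conj(1) + 2*(sqrt(3))*conj(-1) + 2*(-1)*conj(1) + 2*(0)*conj(-1) + 2*(1)*conj(1) + 2*(-sqrt(3))*conj(-1) + 6*(0)*conj(1) + 6*(0)*conj(-1)]
      = (1/24)[(4) + (-4) + (-2*sqrt(3)) + (-2) + (0) + (2) + (2*sqrt(3)) + (0) + (0)] = 0/24 = 0
  <chi_6*chi_5, chi_4> = (1/24)[1*(4)*conj(1) + 1*(-4)*conj(1) + 2*(sqrt(3))*conj(-1) + 2*(-1)*conj(1) + 2*(0)*conj(-1) + 2*(1)*conj(1) + 2*(-sqrt(3))*conj(-1) + 6*(0)*conj(-1) + 6*(0)*conj(1)]
      = (1/24)[(4) + (-4) + (-2*sqrt(3)) + (-2) + (0) + (2) + (2*sqrt(3)) + (0) + (0)] = 0/24 = 0
  <chi_6*chi_5, chi_5> = (1/24)[1*(4)*conj(2) + 1*(-4)*conj(-2) + 2*(sqrt(3))*conj(sqrt(3)) + 2*(-1)*conj(1) + 2*(0)*conj(0) + 2*(1)*conj(-1) + 2*(-sqrt(3))*conj(-sqrt(3)) + 6*(0)*conj(0) + 6*(0)*conj(0)]
      = (1/24)[(8) + (8) + (6) + (-2) + (0) + (-2) + (6) + (0) + (0)] = 24/24 = 1
  <chi_6*chi_5, chi_6> = (1/24)[1*(4)*conj(2) + 1*(-4)*conj(2) + 2*(sqrt(3))*conj(1) + 2*(-1)*conj(-1) + 2*(0)*conj(-2) + 2*(1)*conj(-1) + 2*(-sqrt(3))*conj(1) + 6*(0)*conj(0) + 6*(0)*conj(0)]
      = (1/24)[(8) + (-8) + (2*sqrt(3)) + (2) + (0) + (-2) + (-2*sqrt(3)) + (0) + (0)] = 0/24 = 0
  <chi_6*chi_5, chi_7> = (1/24)[1*(4)*conj(2) + 1*(-4)*conj(-2) + 2*(sqrt(3))*conj(0) + 2*(-1)*conj(-2) + 2*(0)*conj(0) + 2*(1)*conj(2) + 2*(-sqrt(3))*conj(0) + 6*(0)*conj(0) + 6*(0)*conj(0)]
      = (1/24)[(8) + (8) + (0) + (4) + (0) + (4) + (0) + (0) + (0)] = 24/24 = 1
  <chi_6*chi_5, chi_8> = (1/24)[1*(4)*conj(2) + 1*(-4)*conj(2) + 2*(sqrt(3))*conj(-1) + 2*(-1)*conj(-1) + 2*(0)*conj(2) + 2*(1)*conj(-1) + 2*(-sqrt(3))*conj(-1) + 6*(0)*conj(0) + 6*(0)*conj(0)]
      = (1/24)[(8) + (-8) + (-2*sqrt(3)) + (2) + (0) + (-2) + (2*sqrt(3)) + (0) + (0)] = 0/24 = 0
  <chi_6*chi_5, chi_9> = (1/24)[1*(4)*conj(2) + 1*(-4)*conj(-2) + 2*(sqrt(3))*conj(-sqrt(3)) + 2*(-1)*conj(1) + 2*(0)*conj(0) + 2*(1)*conj(-1) + 2*(-sqrt(3))*conj(sqrt(3)) + 6*(0)*conj(0) + 6*(0)*conj(0)]
      = (1/24)[(8) + (8) + (-6) + (-2) + (0) + (-2) + (-6) + (0) + (0)] = 0/24 = 0
Hence the multiplicities are chi_5: 1, chi_7: 1. Dimension check: dim(chi_6)*dim(chi_5) = 2*2 = 4 and sum (mult * dim) = 1*2 + 1*2 = 4.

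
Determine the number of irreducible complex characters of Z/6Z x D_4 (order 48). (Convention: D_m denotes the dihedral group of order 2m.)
30

Details: The number of irreducible complex representations of a finite group equals its number of conjugacy classes. For a direct product, #classes(G x H) = #classes(G) * #classes(H). Z/6Z has 6 classes (abelian), D_4 has 5 classes, so 6 * 5 = 30, so Z/6Z x D_4 (order 48) has exactly 30 irreducible complex representations.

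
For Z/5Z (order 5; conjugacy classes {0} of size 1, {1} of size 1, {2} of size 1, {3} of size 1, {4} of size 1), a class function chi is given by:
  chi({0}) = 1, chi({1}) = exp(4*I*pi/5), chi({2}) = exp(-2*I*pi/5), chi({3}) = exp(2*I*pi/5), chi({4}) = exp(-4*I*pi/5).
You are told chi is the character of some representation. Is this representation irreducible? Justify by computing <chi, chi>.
Irreducible: <chi, chi> = 1.

Derivation: <chi, chi> = (1/|G|) sum_C |C| * |chi(C)|^2 = (1/5)[1*|1|^2 + 1*|exp(4*I*pi/5)|^2 + 1*|exp(-2*I*pi/5)|^2 + 1*|exp(2*I*pi/5)|^2 + 1*|exp(-4*I*pi/5)|^2]
  = (1/5)[(1) + (1) + (1) + (1) + (1)] = 5/5 = 1.
(Exp terms are combined using exp(i*s)*conj(exp(i*t)) = exp(i*(s-t)), and sums of them are collapsed using the identity that for every m > 1 the m distinct m-th roots of unity sum to 0, e.g. 1 + exp(2*I*pi/3) + exp(-2*I*pi/3) = 0.)
A character is irreducible iff <chi, chi> = 1, so this representation is irreducible.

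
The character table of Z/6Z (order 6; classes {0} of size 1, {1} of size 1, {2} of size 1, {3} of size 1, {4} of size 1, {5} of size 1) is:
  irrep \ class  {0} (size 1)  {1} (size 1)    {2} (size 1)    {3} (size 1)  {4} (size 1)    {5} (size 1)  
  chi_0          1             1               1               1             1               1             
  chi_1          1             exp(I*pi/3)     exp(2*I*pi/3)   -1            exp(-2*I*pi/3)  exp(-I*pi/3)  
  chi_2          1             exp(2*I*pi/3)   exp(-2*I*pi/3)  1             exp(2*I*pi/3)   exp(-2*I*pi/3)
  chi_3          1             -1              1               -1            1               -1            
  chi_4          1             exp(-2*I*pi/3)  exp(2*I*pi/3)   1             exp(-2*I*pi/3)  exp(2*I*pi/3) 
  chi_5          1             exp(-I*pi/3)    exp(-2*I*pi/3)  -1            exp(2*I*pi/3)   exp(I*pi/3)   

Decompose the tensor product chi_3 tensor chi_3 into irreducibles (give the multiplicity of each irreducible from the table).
chi_3 tensor chi_3 = chi_0 (all other irreducibles have multiplicity 0).

Working: The character of a tensor product is the pointwise product (chi_3 * chi_3)(C) = chi_3(C) * chi_3(C):
  {0}: (1)*(1), {1}: (-1)*(-1), {2}: (1)*(1), {3}: (-1)*(-1), {4}: (1)*(1), {5}: (-1)*(-1)
so (chi_3 * chi_3) takes values
  {0} -> 1, {1} -> 1, {2} -> 1, {3} -> 1, {4} -> 1, {5} -> 1.
Now take the inner product of this character with each irreducible chi from the table, <chi_3*chi_3, chi> = (1/6) sum_C |C| (chi_3*chi_3)(C) conj(chi(C)):
  <chi_3*chi_3, chi_0> = (1/6)[1*(1)*conj(1) + 1*(1)*conj(1) + 1*(1)*conj(1) + 1*(1)*conj(1) + 1*(1)*conj(1) + 1*(1)*conj(1)]
      = (1/6)[(1) + (1) + (1) + (1) + (1) + (1)] = 6/6 = 1
  <chi_3*chi_3, chi_1> = (1/6)[1*(1)*conj(1) + 1*(1)*conj(exp(I*pi/3)) + 1*(1)*conj(exp(2*I*pi/3)) + 1*(1)*conj(-1) + 1*(1)*conj(exp(-2*I*pi/3)) + 1*(1)*conj(exp(-I*pi/3))]
      = (1/6)[(1) + (exp(-I*pi/3)) + (exp(-2*I*pi/3)) + (-1) + (exp(2*I*pi/3)) + (exp(I*pi/3))] = 0/6 = 0
  <chi_3*chi_3, chi_2> = (1/6)[1*(1)*conj(1) + 1*(1)*conj(exp(2*I*pi/3)) + 1*(1)*conj(exp(-2*I*pi/3)) + 1*(1)*conj(1) + 1*(1)*conj(exp(2*I*pi/3)) + 1*(1)*conj(exp(-2*I*pi/3))]
      = (1/6)[(1) + (exp(-2*I*pi/3)) + (exp(2*I*pi/3)) + (1) + (exp(-2*I*pi/3)) + (exp(2*I*pi/3))] = 0/6 = 0
  <chi_3*chi_3, chi_3> = (1/6)[1*(1)*conj(1) + 1*(1)*conj(-1) + 1*(1)*conj(1) + 1*(1)*conj(-1) + 1*(1)*conj(1) + 1*(1)*conj(-1)]
      = (1/6)[(1) + (-1) + (1) + (-1) + (1) + (-1)] = 0/6 = 0
  <chi_3*chi_3, chi_4> = (1/6)[1*(1)*conj(1) + 1*(1)*conj(exp(-2*I*pi/3)) + 1*(1)*conj(exp(2*I*pi/3)) + 1*(1)*conj(1) + 1*(1)*conj(exp(-2*I*pi/3)) + 1*(1)*conj(exp(2*I*pi/3))]
      = (1/6)[(1) + (exp(2*I*pi/3)) + (exp(-2*I*pi/3)) + (1) + (exp(2*I*pi/3)) + (exp(-2*I*pi/3))] = 0/6 = 0
  <chi_3*chi_3, chi_5> = (1/6)[1*(1)*conj(1) + 1*(1)*conj(exp(-I*pi/3)) + 1*(1)*conj(exp(-2*I*pi/3)) + 1*(1)*conj(-1) + 1*(1)*conj(exp(2*I*pi/3)) + 1*(1)*conj(exp(I*pi/3))]
      = (1/6)[(1) + (exp(I*pi/3)) + (exp(2*I*pi/3)) + (-1) + (exp(-2*I*pi/3)) + (exp(-I*pi/3))] = 0/6 = 0
(Exp terms are combined using exp(i*s)*conj(exp(i*t)) = exp(i*(s-t)), and sums of them are collapsed using the identity that for every m > 1 the m distinct m-th roots of unity sum to 0, e.g. 1 + exp(2*I*pi/3) + exp(-2*I*pi/3) = 0.)
Hence the multiplicities are chi_0: 1. Dimension check: dim(chi_3)*dim(chi_3) = 1*1 = 1 and sum (mult * dim) = 1*1 = 1.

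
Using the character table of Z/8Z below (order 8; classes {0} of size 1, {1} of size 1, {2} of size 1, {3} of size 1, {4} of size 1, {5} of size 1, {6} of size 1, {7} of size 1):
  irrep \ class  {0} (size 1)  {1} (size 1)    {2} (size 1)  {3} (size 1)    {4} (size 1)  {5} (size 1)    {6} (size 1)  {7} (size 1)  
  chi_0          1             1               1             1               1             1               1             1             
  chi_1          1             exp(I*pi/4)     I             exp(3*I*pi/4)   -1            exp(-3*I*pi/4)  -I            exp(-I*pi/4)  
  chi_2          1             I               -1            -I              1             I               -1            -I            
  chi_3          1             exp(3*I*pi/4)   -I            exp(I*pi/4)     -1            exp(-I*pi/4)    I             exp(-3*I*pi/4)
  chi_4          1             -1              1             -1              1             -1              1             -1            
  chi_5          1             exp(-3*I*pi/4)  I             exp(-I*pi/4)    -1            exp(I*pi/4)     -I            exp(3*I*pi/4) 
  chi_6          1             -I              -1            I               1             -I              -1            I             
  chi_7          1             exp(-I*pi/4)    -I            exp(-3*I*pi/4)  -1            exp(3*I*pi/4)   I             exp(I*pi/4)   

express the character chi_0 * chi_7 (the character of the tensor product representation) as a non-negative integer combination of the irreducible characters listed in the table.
chi_0 tensor chi_7 = chi_7 (all other irreducibles have multiplicity 0).

Derivation: The character of a tensor product is the pointwise product (chi_0 * chi_7)(C) = chi_0(C) * chi_7(C):
  {0}: (1)*(1), {1}: (1)*(exp(-I*pi/4)), {2}: (1)*(-I), {3}: (1)*(exp(-3*I*pi/4)), {4}: (1)*(-1), {5}: (1)*(exp(3*I*pi/4)), {6}: (1)*(I), {7}: (1)*(exp(I*pi/4))
so (chi_0 * chi_7) takes values
  {0} -> 1, {1} -> exp(-I*pi/4), {2} -> -I, {3} -> exp(-3*I*pi/4), {4} -> -1, {5} -> exp(3*I*pi/4), {6} -> I, {7} -> exp(I*pi/4).
Now take the inner product of this character with each irreducible chi from the table, <chi_0*chi_7, chi> = (1/8) sum_C |C| (chi_0*chi_7)(C) conj(chi(C)):
  <chi_0*chi_7, chi_0> = (1/8)[1*(1)*conj(1) + 1*(exp(-I*pi/4))*conj(1) + 1*(-I)*conj(1) + 1*(exp(-3*I*pi/4))*conj(1) + 1*(-1)*conj(1) + 1*(exp(3*I*pi/4))*conj(1) + 1*(I)*conj(1) + 1*(exp(I*pi/4))*conj(1)]
      = (1/8)[(1) + (exp(-I*pi/4)) + (-I) + (exp(-3*I*pi/4)) + (-1) + (exp(3*I*pi/4)) + (I) + (exp(I*pi/4))] = 0/8 = 0
  <chi_0*chi_7, chi_1> = (1/8)[1*(1)*conj(1) + 1*(exp(-I*pi/4))*conj(exp(I*pi/4)) + 1*(-I)*conj(I) + 1*(exp(-3*I*pi/4))*conj(exp(3*I*pi/4)) + 1*(-1)*conj(-1) + 1*(exp(3*I*pi/4))*conj(exp(-3*I*pi/4)) + 1*(I)*conj(-I) + 1*(exp(I*pi/4))*conj(exp(-I*pi/4))]
      = (1/8)[(1) + (-I) + (-1) + (I) + (1) + (-I) + (-1) + (I)] = 0/8 = 0
  <chi_0*chi_7, chi_2> = (1/8)[1*(1)*conj(1) + 1*(exp(-I*pi/4))*conj(I) + 1*(-I)*conj(-1) + 1*(exp(-3*I*pi/4))*conj(-I) + 1*(-1)*conj(1) + 1*(exp(3*I*pi/4))*conj(I) + 1*(I)*conj(-1) + 1*(exp(I*pi/4))*conj(-I)]
      = (1/8)[(1) + (-exp(I*pi/4)) + (I) + (exp(-I*pi/4)) + (-1) + (-exp(-3*I*pi/4)) + (-I) + (exp(3*I*pi/4))] = 0/8 = 0
  <chi_0*chi_7, chi_3> = (1/8)[1*(1)*conj(1) + 1*(exp(-I*pi/4))*conj(exp(3*I*pi/4)) + 1*(-I)*conj(-I) + 1*(exp(-3*I*pi/4))*conj(exp(I*pi/4)) + 1*(-1)*conj(-1) + 1*(exp(3*I*pi/4))*conj(exp(-I*pi/4)) + 1*(I)*conj(I) + 1*(exp(I*pi/4))*conj(exp(-3*I*pi/4))]
      = (1/8)[(1) + (-1) + (1) + (-1) + (1) + (-1) + (1) + (-1)] = 0/8 = 0
  <chi_0*chi_7, chi_4> = (1/8)[1*(1)*conj(1) + 1*(exp(-I*pi/4))*conj(-1) + 1*(-I)*conj(1) + 1*(exp(-3*I*pi/4))*conj(-1) + 1*(-1)*conj(1) + 1*(exp(3*I*pi/4))*conj(-1) + 1*(I)*conj(1) + 1*(exp(I*pi/4))*conj(-1)]
      = (1/8)[(1) + (-exp(-I*pi/4)) + (-I) + (-exp(-3*I*pi/4)) + (-1) + (-exp(3*I*pi/4)) + (I) + (-exp(I*pi/4))] = 0/8 = 0
  <chi_0*chi_7, chi_5> = (1/8)[1*(1)*conj(1) + 1*(exp(-I*pi/4))*conj(exp(-3*I*pi/4)) + 1*(-I)*conj(I) + 1*(exp(-3*I*pi/4))*conj(exp(-I*pi/4)) + 1*(-1)*conj(-1) + 1*(exp(3*I*pi/4))*conj(exp(I*pi/4)) + 1*(I)*conj(-I) + 1*(exp(I*pi/4))*conj(exp(3*I*pi/4))]
      = (1/8)[(1) + (I) + (-1) + (-I) + (1) + (I) + (-1) + (-I)] = 0/8 = 0
  <chi_0*chi_7, chi_6> = (1/8)[1*(1)*conj(1) + 1*(exp(-I*pi/4))*conj(-I) + 1*(-I)*conj(-1) + 1*(exp(-3*I*pi/4))*conj(I) + 1*(-1)*conj(1) + 1*(exp(3*I*pi/4))*conj(-I) + 1*(I)*conj(-1) + 1*(exp(I*pi/4))*conj(I)]
      = (1/8)[(1) + (exp(I*pi/4)) + (I) + (-exp(-I*pi/4)) + (-1) + (exp(-3*I*pi/4)) + (-I) + (-exp(3*I*pi/4))] = 0/8 = 0
  <chi_0*chi_7, chi_7> = (1/8)[1*(1)*conj(1) + 1*(exp(-I*pi/4))*conj(exp(-I*pi/4)) + 1*(-I)*conj(-I) + 1*(exp(-3*I*pi/4))*conj(exp(-3*I*pi/4)) + 1*(-1)*conj(-1) + 1*(exp(3*I*pi/4))*conj(exp(3*I*pi/4)) + 1*(I)*conj(I) + 1*(exp(I*pi/4))*conj(exp(I*pi/4))]
      = (1/8)[(1) + (1) + (1) + (1) + (1) + (1) + (1) + (1)] = 8/8 = 1
(Exp terms are combined using exp(i*s)*conj(exp(i*t)) = exp(i*(s-t)), and sums of them are collapsed using the identity that for every m > 1 the m distinct m-th roots of unity sum to 0, e.g. 1 + exp(2*I*pi/3) + exp(-2*I*pi/3) = 0.)
Hence the multiplicities are chi_7: 1. Dimension check: dim(chi_0)*dim(chi_7) = 1*1 = 1 and sum (mult * dim) = 1*1 = 1.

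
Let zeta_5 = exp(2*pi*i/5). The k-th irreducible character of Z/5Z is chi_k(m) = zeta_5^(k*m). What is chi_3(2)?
chi_3(2) = zeta_5^6 = exp(2*I*pi/5)

Why: chi_3(2) = zeta_5^(3*2) = zeta_5^6. Since zeta_5^5 = 1, this equals zeta_5^1 = exp(2*pi*i*1/5) = exp(2*I*pi/5).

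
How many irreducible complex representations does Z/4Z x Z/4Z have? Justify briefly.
16

Justification: The number of irreducible complex representations of a finite group equals its number of conjugacy classes. Z/4Z x Z/4Z is abelian of order 16, so every element is its own conjugacy class: 16 classes, so Z/4Z x Z/4Z (order 16) has exactly 16 irreducible complex representations.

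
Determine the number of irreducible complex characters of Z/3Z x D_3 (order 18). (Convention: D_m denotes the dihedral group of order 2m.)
9

Justification: The number of irreducible complex representations of a finite group equals its number of conjugacy classes. For a direct product, #classes(G x H) = #classes(G) * #classes(H). Z/3Z has 3 classes (abelian), D_3 has 3 classes, so 3 * 3 = 9, so Z/3Z x D_3 (order 18) has exactly 9 irreducible complex representations.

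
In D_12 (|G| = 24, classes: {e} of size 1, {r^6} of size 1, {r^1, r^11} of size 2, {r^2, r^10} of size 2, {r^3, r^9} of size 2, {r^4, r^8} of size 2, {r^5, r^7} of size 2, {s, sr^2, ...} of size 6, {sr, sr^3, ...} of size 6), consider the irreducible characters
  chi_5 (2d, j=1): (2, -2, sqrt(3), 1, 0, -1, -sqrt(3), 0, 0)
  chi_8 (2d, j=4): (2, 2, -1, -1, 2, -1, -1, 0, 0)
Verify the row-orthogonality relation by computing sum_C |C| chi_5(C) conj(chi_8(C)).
Sum = 0; so <chi_5, chi_8> = 0 (distinct irreducibles are orthogonal).

Solution. Compute term by term over conjugacy classes (|C| * chi_5(C) * conj(chi_8(C))):
  1*(2)*conj(2) + 1*(-2)*conj(2) + 2*(sqrt(3))*conj(-1) + 2*(1)*conj(-1) + 2*(0)*conj(2) + 2*(-1)*conj(-1) + 2*(-sqrt(3))*conj(-1) + 6*(0)*conj(0) + 6*(0)*conj(0)
  = (4) + (-4) + (-2*sqrt(3)) + (-2) + (0) + (2) + (2*sqrt(3)) + (0) + (0)
  = 0.
Dividing by |G| = 24 gives 0/24 = 0, matching the row-orthogonality relation <chi_5, chi_8> = [chi_5 = chi_8].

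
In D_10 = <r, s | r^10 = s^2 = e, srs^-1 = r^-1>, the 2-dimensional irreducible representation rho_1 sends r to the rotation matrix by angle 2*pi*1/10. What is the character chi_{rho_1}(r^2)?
chi_{rho_1}(r^2) = 2*cos(2*pi*1*2/10) = -1/2 + sqrt(5)/2

Details: rho_1(r^2) is rotation by angle 2*pi*1*2/10, whose trace is 2*cos(2*pi*1*2/10) = -1/2 + sqrt(5)/2.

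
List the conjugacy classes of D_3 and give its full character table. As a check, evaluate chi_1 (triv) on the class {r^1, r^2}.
Conjugacy classes: {e} of size 1, {r^1, r^2} of size 2, {s, sr, ..., sr^2} of size 3.
Character table:
  irrep \ class              {e} (size 1)  {r^1, r^2} (size 2)  {s, sr, ..., sr^2} (size 3)
  chi_1 (triv)               1             1                    1                          
  chi_2 (sign: r->1, s->-1)  1             1                    -1                         
  chi_3 (2d, j=1)            2             -1                   0                          

Spot check: chi_1 (triv) on {r^1, r^2} = 1.

D_3 has order 2*3 = 6 with 3 conjugacy classes, hence 3 irreducibles. Sum of squared dims 1 + 1 + 4 = 6 = |G|. Linear characters come from the abelianisation; the 2-dimensional irreps have character r^k -> 2*cos(2*pi*j*k/3), reflections -> 0.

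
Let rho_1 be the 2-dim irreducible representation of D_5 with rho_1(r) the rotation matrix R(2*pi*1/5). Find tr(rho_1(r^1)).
chi_{rho_1}(r^1) = 2*cos(2*pi*1*1/5) = -1/2 + sqrt(5)/2

Working: rho_1(r^1) is rotation by angle 2*pi*1*1/5, whose trace is 2*cos(2*pi*1*1/5) = -1/2 + sqrt(5)/2.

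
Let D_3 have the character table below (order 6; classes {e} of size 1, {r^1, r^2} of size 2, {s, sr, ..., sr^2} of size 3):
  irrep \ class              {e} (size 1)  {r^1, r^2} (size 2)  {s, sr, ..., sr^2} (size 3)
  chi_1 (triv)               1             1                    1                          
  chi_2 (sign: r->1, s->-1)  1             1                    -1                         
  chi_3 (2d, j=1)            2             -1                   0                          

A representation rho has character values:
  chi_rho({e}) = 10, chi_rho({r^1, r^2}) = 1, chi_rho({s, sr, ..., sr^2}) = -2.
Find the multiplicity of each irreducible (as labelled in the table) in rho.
Multiplicities: chi_1: 1, chi_2: 3, chi_3: 3.

Derivation: Use <chi_rho, chi> = (1/|G|) sum_C |C| * chi_rho(C) * conj(chi(C)) with |G| = 6 for each irreducible chi in the table:
  <chi_rho, chi_1> = (1/6)[1*(10)*conj(1) + 2*(1)*conj(1) + 3*(-2)*conj(1)]
      = (1/6)[(10) + (2) + (-6)] = 6/6 = 1
  <chi_rho, chi_2> = (1/6)[1*(10)*conj(1) + 2*(1)*conj(1) + 3*(-2)*conj(-1)]
      = (1/6)[(10) + (2) + (6)] = 18/6 = 3
  <chi_rho, chi_3> = (1/6)[1*(10)*conj(2) + 2*(1)*conj(-1) + 3*(-2)*conj(0)]
      = (1/6)[(20) + (-2) + (0)] = 18/6 = 3
Dimension check: dim(rho) = sum (mult * dim) = 1*1 + 3*1 + 3*2 = 10 = chi_rho(e) = 10.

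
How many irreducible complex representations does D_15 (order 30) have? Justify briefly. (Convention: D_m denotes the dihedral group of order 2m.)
9

Derivation: The number of irreducible complex representations of a finite group equals its number of conjugacy classes. D_15 has 9 conjugacy classes ((n+3)/2 for n odd), so D_15 (order 30) has exactly 9 irreducible complex representations.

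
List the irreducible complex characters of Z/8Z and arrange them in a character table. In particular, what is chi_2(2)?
Character table of Z/8Z (irreps indexed chi_0,...,chi_7 with chi_k(m) = zeta_8^(k*m), zeta_8 = exp(2*pi*i/8)):
  irrep \ class  {0} (size 1)  {1} (size 1)    {2} (size 1)  {3} (size 1)    {4} (size 1)  {5} (size 1)    {6} (size 1)  {7} (size 1)  
  chi_0          1             1               1             1               1             1               1             1             
  chi_1          1             exp(I*pi/4)     I             exp(3*I*pi/4)   -1            exp(-3*I*pi/4)  -I            exp(-I*pi/4)  
  chi_2          1             I               -1            -I              1             I               -1            -I            
  chi_3          1             exp(3*I*pi/4)   -I            exp(I*pi/4)     -1            exp(-I*pi/4)    I             exp(-3*I*pi/4)
  chi_4          1             -1              1             -1              1             -1              1             -1            
  chi_5          1             exp(-3*I*pi/4)  I             exp(-I*pi/4)    -1            exp(I*pi/4)     -I            exp(3*I*pi/4) 
  chi_6          1             -I              -1            I               1             -I              -1            I             
  chi_7          1             exp(-I*pi/4)    -I            exp(-3*I*pi/4)  -1            exp(3*I*pi/4)   I             exp(I*pi/4)   

Spot check: chi_2(2) = zeta_8^(2*2) = zeta_8^4 = -1.

Working: Z/8Z is abelian, so all 8 irreducible complex representations are 1-dimensional. They are given by chi_k(m) = zeta_8^(k*m) for k = 0,...,7. Row orthogonality: sum_m chi_k(m) conj(chi_l(m)) = 8 * [k = l].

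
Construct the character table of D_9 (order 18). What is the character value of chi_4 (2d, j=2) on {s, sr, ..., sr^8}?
Conjugacy classes: {e} of size 1, {r^1, r^8} of size 2, {r^2, r^7} of size 2, {r^3, r^6} of size 2, {r^4, r^5} of size 2, {s, sr, ..., sr^8} of size 9.
Character table:
  irrep \ class              {e} (size 1)  {r^1, r^8} (size 2)  {r^2, r^7} (size 2)  {r^3, r^6} (size 2)  {r^4, r^5} (size 2)  {s, sr, ..., sr^8} (size 9)
  chi_1 (triv)               1             1                    1                    1                    1                    1                          
  chi_2 (sign: r->1, s->-1)  1             1                    1                    1                    1                    -1                         
  chi_3 (2d, j=1)            2             2*cos(2*pi/9)        2*cos(4*pi/9)        -1                   -2*cos(pi/9)         0                          
  chi_4 (2d, j=2)            2             2*cos(4*pi/9)        -2*cos(pi/9)         -1                   2*cos(2*pi/9)        0                          
  chi_5 (2d, j=3)            2             -1                   -1                   2                    -1                   0                          
  chi_6 (2d, j=4)            2             -2*cos(pi/9)         2*cos(2*pi/9)        -1                   2*cos(4*pi/9)        0                          

Spot check: chi_4 (2d, j=2) on {s, sr, ..., sr^8} = 0.

Derivation: D_9 has order 2*9 = 18 with 6 conjugacy classes, hence 6 irreducibles. Sum of squared dims 1 + 1 + 4 + 4 + 4 + 4 = 18 = |G|. Linear characters come from the abelianisation; the 2-dimensional irreps have character r^k -> 2*cos(2*pi*j*k/9), reflections -> 0.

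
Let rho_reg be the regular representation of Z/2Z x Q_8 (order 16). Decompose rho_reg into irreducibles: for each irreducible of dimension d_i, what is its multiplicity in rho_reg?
Each irreducible V_i of dimension d_i appears with multiplicity d_i, i.e. rho_reg = (direct sum over all irreducibles V_i) d_i V_i. The irreducible dimensions for Z/2Z x Q_8 are 1, 1, 1, 1, 1, 1, 1, 1, 2, 2: 8 irreducibles of dimension 1, each with multiplicity 1; 2 irreducibles of dimension 2, each with multiplicity 2. Total dimension 8*1*1 + 2*2*2 = 16 = |G|.

Solution. General theorem: in the regular representation of a finite group G, each irreducible appears with multiplicity equal to its dimension. Check: dim(rho_reg) = sum d_i^2 = 1 + 1 + 1 + 1 + 1 + 1 + 1 + 1 + 4 + 4 = 16 = |G|.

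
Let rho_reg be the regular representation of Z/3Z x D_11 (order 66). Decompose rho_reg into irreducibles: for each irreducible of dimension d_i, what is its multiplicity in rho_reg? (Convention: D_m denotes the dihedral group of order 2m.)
Each irreducible V_i of dimension d_i appears with multiplicity d_i, i.e. rho_reg = (direct sum over all irreducibles V_i) d_i V_i. The irreducible dimensions for Z/3Z x D_11 are 1, 1, 1, 1, 1, 1, 2, 2, 2, 2, 2, 2, 2, 2, 2, 2, 2, 2, 2, 2, 2: 6 irreducibles of dimension 1, each with multiplicity 1; 15 irreducibles of dimension 2, each with multiplicity 2. Total dimension 6*1*1 + 15*2*2 = 66 = |G|.

Justification: General theorem: in the regular representation of a finite group G, each irreducible appears with multiplicity equal to its dimension. Check: dim(rho_reg) = sum d_i^2 = 1 + 1 + 1 + 1 + 1 + 1 + 4 + 4 + 4 + 4 + 4 + 4 + 4 + 4 + 4 + 4 + 4 + 4 + 4 + 4 + 4 = 66 = |G|.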